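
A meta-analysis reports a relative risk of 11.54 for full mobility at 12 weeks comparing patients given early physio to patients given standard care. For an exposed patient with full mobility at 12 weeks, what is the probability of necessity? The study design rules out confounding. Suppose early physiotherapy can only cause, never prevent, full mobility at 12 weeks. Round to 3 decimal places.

PN ≈ 0.913

Under exogeneity and monotonicity, PN = (RR − 1) / RR = 1 − 1/RR.
PN = (11.54 − 1) / 11.54 = 10.54 / 11.54 ≈ 0.9133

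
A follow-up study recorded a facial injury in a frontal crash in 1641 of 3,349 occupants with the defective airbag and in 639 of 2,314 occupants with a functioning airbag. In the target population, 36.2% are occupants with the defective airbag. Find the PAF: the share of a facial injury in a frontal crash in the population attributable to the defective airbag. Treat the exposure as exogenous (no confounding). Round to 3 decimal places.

p₁ = P(outcome | exposed) = 1641/3349 = 0.49
p₀ = P(outcome | unexposed) = 639/2314 = 0.27615
Overall risk P(Y=1) = π·p₁ + (1−π)·p₀ = 0.362×0.49 + 0.638×0.27615 = 0.35356.
Under exogeneity, PAF = [P(Y=1) − p₀] / P(Y=1).
PAF = (0.35356 − 0.27615) / 0.35356 ≈ 0.2190

PAF ≈ 0.219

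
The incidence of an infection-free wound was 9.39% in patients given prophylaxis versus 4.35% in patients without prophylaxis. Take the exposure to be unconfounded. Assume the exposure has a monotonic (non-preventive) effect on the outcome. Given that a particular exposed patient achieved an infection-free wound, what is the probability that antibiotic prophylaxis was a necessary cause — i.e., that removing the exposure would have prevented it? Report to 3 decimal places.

PN ≈ 0.537

p₁ = 0.0939, p₀ = 0.0435.
Under exogeneity and monotonicity, PN = (p₁ − p₀) / p₁.
PN = (0.0939 − 0.0435) / 0.0939 = 0.0504 / 0.0939 ≈ 0.5367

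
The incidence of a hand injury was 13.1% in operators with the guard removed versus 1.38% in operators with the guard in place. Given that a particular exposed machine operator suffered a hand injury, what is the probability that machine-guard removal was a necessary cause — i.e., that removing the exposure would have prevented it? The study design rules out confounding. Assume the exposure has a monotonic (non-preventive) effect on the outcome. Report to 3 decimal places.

p₁ = 0.131, p₀ = 0.0138.
Under exogeneity and monotonicity, PN = (p₁ − p₀) / p₁.
PN = (0.131 − 0.0138) / 0.131 = 0.1172 / 0.131 ≈ 0.8947

PN ≈ 0.895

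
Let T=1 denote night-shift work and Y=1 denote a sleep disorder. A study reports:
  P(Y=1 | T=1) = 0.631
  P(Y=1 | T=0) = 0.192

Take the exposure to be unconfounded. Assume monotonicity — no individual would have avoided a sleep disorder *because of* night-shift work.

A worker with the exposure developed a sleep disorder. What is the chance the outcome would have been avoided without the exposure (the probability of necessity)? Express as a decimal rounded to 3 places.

PN ≈ 0.696

Let p₁ = 0.631, p₀ = 0.192.
Under exogeneity and monotonicity, PN = (p₁ − p₀) / p₁.
PN = (0.631 − 0.192) / 0.631 = 0.439 / 0.631 ≈ 0.6957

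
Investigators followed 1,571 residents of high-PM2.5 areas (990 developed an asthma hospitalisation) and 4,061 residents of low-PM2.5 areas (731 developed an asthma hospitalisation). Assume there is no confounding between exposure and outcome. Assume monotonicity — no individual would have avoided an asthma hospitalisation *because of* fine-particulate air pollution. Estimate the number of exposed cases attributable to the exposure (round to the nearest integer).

p₁ = P(outcome | exposed) = 990/1571 = 0.63017
p₀ = P(outcome | unexposed) = 731/4061 = 0.18
PN = (p₁ − p₀)/p₁ = (0.63017 − 0.18) / 0.63017 ≈ 0.71436.
Attributable cases ≈ PN × (exposed cases) = 0.71436 × 990 ≈ 707.21.

about 707 cases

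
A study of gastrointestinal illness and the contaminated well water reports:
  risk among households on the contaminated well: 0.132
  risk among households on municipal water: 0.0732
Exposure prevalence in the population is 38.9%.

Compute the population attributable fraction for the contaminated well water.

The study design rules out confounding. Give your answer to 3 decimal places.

PAF ≈ 0.238

Let p₁ = 0.132, p₀ = 0.0732.
Overall risk P(Y=1) = π·p₁ + (1−π)·p₀ = 0.389×0.132 + 0.611×0.0732 = 0.096073.
Under exogeneity, PAF = [P(Y=1) − p₀] / P(Y=1).
PAF = (0.096073 − 0.0732) / 0.096073 ≈ 0.2381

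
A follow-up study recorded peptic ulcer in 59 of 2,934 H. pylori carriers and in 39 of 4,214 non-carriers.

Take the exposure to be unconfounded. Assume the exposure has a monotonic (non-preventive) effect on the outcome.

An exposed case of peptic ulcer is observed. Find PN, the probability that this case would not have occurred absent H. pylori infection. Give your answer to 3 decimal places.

p₁ = P(outcome | exposed) = 59/2934 = 0.020109
p₀ = P(outcome | unexposed) = 39/4214 = 0.0092549
Under exogeneity and monotonicity, PN = (p₁ − p₀) / p₁.
PN = (0.020109 − 0.0092549) / 0.020109 = 0.010854 / 0.020109 ≈ 0.5398

PN ≈ 0.540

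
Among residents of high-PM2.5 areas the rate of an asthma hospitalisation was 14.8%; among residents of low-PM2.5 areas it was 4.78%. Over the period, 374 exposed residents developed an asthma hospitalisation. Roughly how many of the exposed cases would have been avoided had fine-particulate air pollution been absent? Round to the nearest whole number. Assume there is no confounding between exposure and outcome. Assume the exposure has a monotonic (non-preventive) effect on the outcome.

p₁ = 0.148, p₀ = 0.0478.
PN = (p₁ − p₀)/p₁ = (0.148 − 0.0478) / 0.148 ≈ 0.67703.
Attributable cases ≈ PN × (exposed cases) = 0.67703 × 374 ≈ 253.21.

about 253 cases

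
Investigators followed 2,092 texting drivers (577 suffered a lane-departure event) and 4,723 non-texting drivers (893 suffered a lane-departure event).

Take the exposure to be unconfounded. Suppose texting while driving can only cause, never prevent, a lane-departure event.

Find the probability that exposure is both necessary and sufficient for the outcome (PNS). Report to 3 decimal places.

p₁ = P(outcome | exposed) = 577/2092 = 0.27581
p₀ = P(outcome | unexposed) = 893/4723 = 0.18907
Under exogeneity and monotonicity, PNS = p₁ − p₀.
PNS = 0.27581 − 0.18907 = 0.086738

PNS ≈ 0.087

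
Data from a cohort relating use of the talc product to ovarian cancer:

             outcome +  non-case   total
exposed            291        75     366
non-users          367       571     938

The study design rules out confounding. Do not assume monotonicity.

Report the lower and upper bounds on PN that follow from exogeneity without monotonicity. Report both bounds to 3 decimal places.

0.508 ≤ PN ≤ 0.766

p₁ = P(outcome | exposed) = 291/366 = 0.79508
p₀ = P(outcome | unexposed) = 367/938 = 0.39126
Under exogeneity alone the bounds on PN are max{0,(p₁−p₀)/p₁} ≤ PN ≤ min{1,(1−p₀)/p₁}.
  lower = (p₁ − p₀)/p₁ = 0.40382 / 0.79508 ≈ 0.5079
  upper = min{1, (1 − p₀)/p₁} = 0.60874 / 0.79508 ≈ 0.7656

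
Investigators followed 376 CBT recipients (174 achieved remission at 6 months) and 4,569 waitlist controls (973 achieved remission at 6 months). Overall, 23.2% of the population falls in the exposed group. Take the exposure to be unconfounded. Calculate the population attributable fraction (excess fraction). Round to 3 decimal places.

PAF ≈ 0.214

p₁ = P(outcome | exposed) = 174/376 = 0.46277
p₀ = P(outcome | unexposed) = 973/4569 = 0.21296
Overall risk P(Y=1) = π·p₁ + (1−π)·p₀ = 0.232×0.46277 + 0.768×0.21296 = 0.27091.
Under exogeneity, PAF = [P(Y=1) − p₀] / P(Y=1).
PAF = (0.27091 − 0.21296) / 0.27091 ≈ 0.2139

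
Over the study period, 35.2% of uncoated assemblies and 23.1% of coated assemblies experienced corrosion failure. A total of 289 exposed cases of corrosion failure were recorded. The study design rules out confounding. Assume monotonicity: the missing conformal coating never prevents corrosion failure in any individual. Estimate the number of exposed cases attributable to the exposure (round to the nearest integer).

about 99 cases

p₁ = 0.352, p₀ = 0.231.
PN = (p₁ − p₀)/p₁ = (0.352 − 0.231) / 0.352 ≈ 0.34375.
Attributable cases ≈ PN × (exposed cases) = 0.34375 × 289 ≈ 99.34.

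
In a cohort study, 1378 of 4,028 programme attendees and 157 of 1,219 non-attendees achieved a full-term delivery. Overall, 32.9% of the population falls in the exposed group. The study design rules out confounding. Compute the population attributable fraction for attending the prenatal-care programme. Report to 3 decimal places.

p₁ = P(outcome | exposed) = 1378/4028 = 0.34211
p₀ = P(outcome | unexposed) = 157/1219 = 0.12879
Overall risk P(Y=1) = π·p₁ + (1−π)·p₀ = 0.329×0.34211 + 0.671×0.12879 = 0.19897.
Under exogeneity, PAF = [P(Y=1) − p₀] / P(Y=1).
PAF = (0.19897 − 0.12879) / 0.19897 ≈ 0.3527

PAF ≈ 0.353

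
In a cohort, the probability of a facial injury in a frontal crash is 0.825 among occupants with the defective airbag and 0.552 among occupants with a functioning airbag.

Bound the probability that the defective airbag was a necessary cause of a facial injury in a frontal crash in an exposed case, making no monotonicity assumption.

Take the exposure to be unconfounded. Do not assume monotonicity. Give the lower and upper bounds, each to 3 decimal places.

0.331 ≤ PN ≤ 0.543

Let p₁ = 0.825, p₀ = 0.552.
Under exogeneity alone the bounds on PN are max{0,(p₁−p₀)/p₁} ≤ PN ≤ min{1,(1−p₀)/p₁}.
  lower = (p₁ − p₀)/p₁ = 0.273 / 0.825 ≈ 0.3309
  upper = min{1, (1 − p₀)/p₁} = 0.448 / 0.825 ≈ 0.5430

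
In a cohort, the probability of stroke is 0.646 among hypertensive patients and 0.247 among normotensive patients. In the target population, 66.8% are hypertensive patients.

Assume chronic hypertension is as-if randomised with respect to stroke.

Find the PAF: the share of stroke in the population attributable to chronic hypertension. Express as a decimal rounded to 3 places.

PAF ≈ 0.519

Let p₁ = 0.646, p₀ = 0.247.
Overall risk P(Y=1) = π·p₁ + (1−π)·p₀ = 0.668×0.646 + 0.332×0.247 = 0.51353.
Under exogeneity, PAF = [P(Y=1) − p₀] / P(Y=1).
PAF = (0.51353 − 0.247) / 0.51353 ≈ 0.5190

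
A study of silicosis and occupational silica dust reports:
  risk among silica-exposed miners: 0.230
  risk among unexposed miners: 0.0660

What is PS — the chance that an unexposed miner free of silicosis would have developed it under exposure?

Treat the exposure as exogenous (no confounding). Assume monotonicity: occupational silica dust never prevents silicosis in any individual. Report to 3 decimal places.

PS ≈ 0.176

Let p₁ = 0.23, p₀ = 0.066.
Under exogeneity and monotonicity, PS = (p₁ − p₀) / (1 − p₀).
PS = (0.23 − 0.066) / (1 − 0.066) = 0.164 / 0.934 ≈ 0.1756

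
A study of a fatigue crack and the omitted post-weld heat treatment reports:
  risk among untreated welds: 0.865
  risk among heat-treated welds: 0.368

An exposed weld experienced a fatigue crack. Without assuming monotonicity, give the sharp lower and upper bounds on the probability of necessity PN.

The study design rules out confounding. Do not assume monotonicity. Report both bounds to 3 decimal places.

Let p₁ = 0.865, p₀ = 0.368.
Under exogeneity alone the bounds on PN are max{0,(p₁−p₀)/p₁} ≤ PN ≤ min{1,(1−p₀)/p₁}.
  lower = (p₁ − p₀)/p₁ = 0.497 / 0.865 ≈ 0.5746
  upper = min{1, (1 − p₀)/p₁} = 0.632 / 0.865 ≈ 0.7306

0.575 ≤ PN ≤ 0.731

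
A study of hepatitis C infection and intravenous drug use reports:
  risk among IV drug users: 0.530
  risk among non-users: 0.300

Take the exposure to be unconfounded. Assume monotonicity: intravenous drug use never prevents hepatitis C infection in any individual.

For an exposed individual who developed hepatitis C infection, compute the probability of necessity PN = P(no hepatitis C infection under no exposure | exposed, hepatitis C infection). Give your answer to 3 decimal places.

Let p₁ = 0.53, p₀ = 0.3.
Under exogeneity and monotonicity, PN = (p₁ − p₀) / p₁.
PN = (0.53 − 0.3) / 0.53 = 0.23 / 0.53 ≈ 0.4340

PN ≈ 0.434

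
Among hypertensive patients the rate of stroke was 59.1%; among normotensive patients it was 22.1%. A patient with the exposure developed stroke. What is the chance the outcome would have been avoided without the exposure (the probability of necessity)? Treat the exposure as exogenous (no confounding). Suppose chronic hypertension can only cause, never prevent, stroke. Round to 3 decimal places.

PN ≈ 0.626

p₁ = 0.591, p₀ = 0.221.
Under exogeneity and monotonicity, PN = (p₁ − p₀) / p₁.
PN = (0.591 − 0.221) / 0.591 = 0.37 / 0.591 ≈ 0.6261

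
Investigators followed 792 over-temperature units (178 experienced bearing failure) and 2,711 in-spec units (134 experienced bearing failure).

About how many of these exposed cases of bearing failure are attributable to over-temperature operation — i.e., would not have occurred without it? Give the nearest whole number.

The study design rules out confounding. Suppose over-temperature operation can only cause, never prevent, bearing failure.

about 139 cases

p₁ = P(outcome | exposed) = 178/792 = 0.22475
p₀ = P(outcome | unexposed) = 134/2711 = 0.049428
PN = (p₁ − p₀)/p₁ = (0.22475 − 0.049428) / 0.22475 ≈ 0.78007.
Attributable cases ≈ PN × (exposed cases) = 0.78007 × 178 ≈ 138.85.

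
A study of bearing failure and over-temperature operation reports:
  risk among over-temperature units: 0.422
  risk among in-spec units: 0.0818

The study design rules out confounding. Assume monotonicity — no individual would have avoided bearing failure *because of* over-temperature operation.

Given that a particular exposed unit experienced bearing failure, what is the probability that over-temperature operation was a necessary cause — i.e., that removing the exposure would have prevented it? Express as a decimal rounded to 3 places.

PN ≈ 0.806

Let p₁ = 0.422, p₀ = 0.0818.
Under exogeneity and monotonicity, PN = (p₁ − p₀) / p₁.
PN = (0.422 − 0.0818) / 0.422 = 0.3402 / 0.422 ≈ 0.8062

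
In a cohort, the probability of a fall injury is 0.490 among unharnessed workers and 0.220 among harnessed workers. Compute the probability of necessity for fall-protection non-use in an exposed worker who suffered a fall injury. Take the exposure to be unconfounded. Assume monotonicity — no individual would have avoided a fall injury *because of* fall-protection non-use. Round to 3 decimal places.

Let p₁ = 0.49, p₀ = 0.22.
Under exogeneity and monotonicity, PN = (p₁ − p₀) / p₁.
PN = (0.49 − 0.22) / 0.49 = 0.27 / 0.49 ≈ 0.5510

PN ≈ 0.551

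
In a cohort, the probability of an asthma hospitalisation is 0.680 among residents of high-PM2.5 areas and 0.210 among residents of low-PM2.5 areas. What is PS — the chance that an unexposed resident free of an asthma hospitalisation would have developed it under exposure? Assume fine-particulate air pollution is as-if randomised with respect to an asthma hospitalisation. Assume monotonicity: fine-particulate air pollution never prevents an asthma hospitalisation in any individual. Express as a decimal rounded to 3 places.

PS ≈ 0.595

Let p₁ = 0.68, p₀ = 0.21.
Under exogeneity and monotonicity, PS = (p₁ − p₀) / (1 − p₀).
PS = (0.68 − 0.21) / (1 − 0.21) = 0.47 / 0.79 ≈ 0.5949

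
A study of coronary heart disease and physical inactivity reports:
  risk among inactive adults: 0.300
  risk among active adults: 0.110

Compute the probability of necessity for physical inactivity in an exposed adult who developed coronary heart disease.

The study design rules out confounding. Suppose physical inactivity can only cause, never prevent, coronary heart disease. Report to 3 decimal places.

PN ≈ 0.633

Let p₁ = 0.3, p₀ = 0.11.
Under exogeneity and monotonicity, PN = (p₁ − p₀) / p₁.
PN = (0.3 − 0.11) / 0.3 = 0.19 / 0.3 ≈ 0.6333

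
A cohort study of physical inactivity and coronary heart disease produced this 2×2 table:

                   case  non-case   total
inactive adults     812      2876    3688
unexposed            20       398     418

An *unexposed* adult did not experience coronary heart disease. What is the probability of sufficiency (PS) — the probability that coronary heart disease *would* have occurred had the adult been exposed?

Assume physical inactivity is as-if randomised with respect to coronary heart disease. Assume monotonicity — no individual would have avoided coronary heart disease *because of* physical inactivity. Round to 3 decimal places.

PS ≈ 0.181

p₁ = P(outcome | exposed) = 812/3688 = 0.22017
p₀ = P(outcome | unexposed) = 20/418 = 0.047847
Under exogeneity and monotonicity, PS = (p₁ − p₀)/(1 − p₀).
PS = (0.22017 − 0.047847) / 0.95215 ≈ 0.1810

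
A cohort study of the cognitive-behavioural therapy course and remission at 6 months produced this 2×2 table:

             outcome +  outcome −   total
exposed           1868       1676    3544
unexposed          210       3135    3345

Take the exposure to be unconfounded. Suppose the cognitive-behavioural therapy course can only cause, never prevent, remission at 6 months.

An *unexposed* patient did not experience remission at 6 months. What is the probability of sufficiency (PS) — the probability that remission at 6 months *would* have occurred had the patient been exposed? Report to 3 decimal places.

PS ≈ 0.495

p₁ = P(outcome | exposed) = 1868/3544 = 0.52709
p₀ = P(outcome | unexposed) = 210/3345 = 0.06278
Under exogeneity and monotonicity, PS = (p₁ − p₀) / (1 − p₀).
PS = (0.52709 − 0.06278) / (1 − 0.06278) = 0.46431 / 0.93722 ≈ 0.4954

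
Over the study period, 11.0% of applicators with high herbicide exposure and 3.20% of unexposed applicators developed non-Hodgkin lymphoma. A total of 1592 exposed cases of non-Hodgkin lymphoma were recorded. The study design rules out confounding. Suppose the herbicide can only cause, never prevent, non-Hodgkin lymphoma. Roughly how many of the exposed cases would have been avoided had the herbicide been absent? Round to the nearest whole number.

p₁ = 0.11, p₀ = 0.032.
PN = (p₁ − p₀)/p₁ = (0.11 − 0.032) / 0.11 ≈ 0.70909.
Attributable cases ≈ PN × (exposed cases) = 0.70909 × 1592 ≈ 1128.87.

about 1129 cases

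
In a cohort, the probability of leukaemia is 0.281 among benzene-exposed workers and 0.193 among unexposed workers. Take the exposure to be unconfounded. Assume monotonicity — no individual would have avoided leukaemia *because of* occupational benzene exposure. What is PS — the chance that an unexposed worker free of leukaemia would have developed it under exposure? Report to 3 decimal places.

PS ≈ 0.109

Let p₁ = 0.281, p₀ = 0.193.
Under exogeneity and monotonicity, PS = (p₁ − p₀) / (1 − p₀).
PS = (0.281 − 0.193) / (1 − 0.193) = 0.088 / 0.807 ≈ 0.1090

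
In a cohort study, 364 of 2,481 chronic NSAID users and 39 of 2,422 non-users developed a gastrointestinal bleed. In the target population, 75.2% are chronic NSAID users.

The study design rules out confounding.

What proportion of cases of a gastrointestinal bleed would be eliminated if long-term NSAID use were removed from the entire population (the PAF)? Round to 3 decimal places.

PAF ≈ 0.859

p₁ = P(outcome | exposed) = 364/2481 = 0.14672
p₀ = P(outcome | unexposed) = 39/2422 = 0.016102
Overall risk P(Y=1) = π·p₁ + (1−π)·p₀ = 0.752×0.14672 + 0.248×0.016102 = 0.11432.
Under exogeneity, PAF = [P(Y=1) − p₀] / P(Y=1).
PAF = (0.11432 − 0.016102) / 0.11432 ≈ 0.8592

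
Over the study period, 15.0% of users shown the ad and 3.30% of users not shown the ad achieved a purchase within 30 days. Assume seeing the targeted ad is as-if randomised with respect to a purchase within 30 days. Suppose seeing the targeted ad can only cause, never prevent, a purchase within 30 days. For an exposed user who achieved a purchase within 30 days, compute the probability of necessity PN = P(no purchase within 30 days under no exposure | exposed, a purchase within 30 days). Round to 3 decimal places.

p₁ = 0.15, p₀ = 0.033.
Under exogeneity and monotonicity, PN = (p₁ − p₀) / p₁.
PN = (0.15 − 0.033) / 0.15 = 0.117 / 0.15 ≈ 0.7800

PN ≈ 0.780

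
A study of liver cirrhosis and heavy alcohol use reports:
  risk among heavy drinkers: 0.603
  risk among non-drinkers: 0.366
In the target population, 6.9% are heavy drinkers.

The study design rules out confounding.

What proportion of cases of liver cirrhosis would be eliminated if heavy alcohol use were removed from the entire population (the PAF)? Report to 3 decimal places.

PAF ≈ 0.043

Let p₁ = 0.603, p₀ = 0.366.
Overall risk P(Y=1) = π·p₁ + (1−π)·p₀ = 0.069×0.603 + 0.931×0.366 = 0.38235.
Under exogeneity, PAF = [P(Y=1) − p₀] / P(Y=1).
PAF = (0.38235 − 0.366) / 0.38235 ≈ 0.0428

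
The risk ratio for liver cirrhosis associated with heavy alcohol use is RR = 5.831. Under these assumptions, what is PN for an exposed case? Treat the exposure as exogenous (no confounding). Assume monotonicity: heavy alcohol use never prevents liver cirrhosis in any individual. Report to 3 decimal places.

PN ≈ 0.829

Under exogeneity and monotonicity, PN = (RR − 1) / RR = 1 − 1/RR.
PN = (5.831 − 1) / 5.831 = 4.831 / 5.831 ≈ 0.8285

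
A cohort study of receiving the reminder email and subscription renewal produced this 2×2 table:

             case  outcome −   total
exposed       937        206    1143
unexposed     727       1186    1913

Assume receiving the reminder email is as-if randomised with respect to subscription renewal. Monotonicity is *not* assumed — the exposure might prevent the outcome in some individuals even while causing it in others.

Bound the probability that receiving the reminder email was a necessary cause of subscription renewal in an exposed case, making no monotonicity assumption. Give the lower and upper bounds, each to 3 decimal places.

0.536 ≤ PN ≤ 0.756

p₁ = P(outcome | exposed) = 937/1143 = 0.81977
p₀ = P(outcome | unexposed) = 727/1913 = 0.38003
Under exogeneity alone the bounds on PN are max{0,(p₁−p₀)/p₁} ≤ PN ≤ min{1,(1−p₀)/p₁}.
  lower = (p₁ − p₀)/p₁ = 0.43974 / 0.81977 ≈ 0.5364
  upper = min{1, (1 − p₀)/p₁} = 0.61997 / 0.81977 ≈ 0.7563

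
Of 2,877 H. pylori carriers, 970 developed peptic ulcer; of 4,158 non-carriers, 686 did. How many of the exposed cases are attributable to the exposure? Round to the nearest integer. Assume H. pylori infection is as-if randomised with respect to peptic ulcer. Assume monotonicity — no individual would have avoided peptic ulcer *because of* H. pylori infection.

p₁ = P(outcome | exposed) = 970/2877 = 0.33716
p₀ = P(outcome | unexposed) = 686/4158 = 0.16498
PN = (p₁ − p₀)/p₁ = (0.33716 − 0.16498) / 0.33716 ≈ 0.51066.
Attributable cases ≈ PN × (exposed cases) = 0.51066 × 970 ≈ 495.34.

about 495 cases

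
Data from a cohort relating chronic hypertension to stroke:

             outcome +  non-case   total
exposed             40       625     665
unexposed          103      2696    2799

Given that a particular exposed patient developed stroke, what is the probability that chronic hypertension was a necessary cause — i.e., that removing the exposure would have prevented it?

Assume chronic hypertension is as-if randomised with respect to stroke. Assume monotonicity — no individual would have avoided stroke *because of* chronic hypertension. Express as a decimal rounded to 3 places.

PN ≈ 0.388

p₁ = P(outcome | exposed) = 40/665 = 0.06015
p₀ = P(outcome | unexposed) = 103/2799 = 0.036799
Under exogeneity and monotonicity, PN = (p₁ − p₀) / p₁.
PN = (0.06015 − 0.036799) / 0.06015 = 0.023352 / 0.06015 ≈ 0.3882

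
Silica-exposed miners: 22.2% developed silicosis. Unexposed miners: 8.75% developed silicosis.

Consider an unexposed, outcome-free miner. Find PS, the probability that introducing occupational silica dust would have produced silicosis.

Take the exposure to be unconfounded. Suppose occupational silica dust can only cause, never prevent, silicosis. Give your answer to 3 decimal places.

PS ≈ 0.147

p₁ = 0.222, p₀ = 0.0875.
Under exogeneity and monotonicity, PS = (p₁ − p₀) / (1 − p₀).
PS = (0.222 − 0.0875) / (1 − 0.0875) = 0.1345 / 0.9125 ≈ 0.1474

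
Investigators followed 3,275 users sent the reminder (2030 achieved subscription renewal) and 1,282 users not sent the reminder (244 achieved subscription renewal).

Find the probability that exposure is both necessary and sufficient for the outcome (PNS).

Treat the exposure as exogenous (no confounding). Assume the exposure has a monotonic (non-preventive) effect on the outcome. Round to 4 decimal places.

p₁ = P(outcome | exposed) = 2030/3275 = 0.61985
p₀ = P(outcome | unexposed) = 244/1282 = 0.19033
Under exogeneity and monotonicity, PNS = p₁ − p₀.
PNS = 0.61985 − 0.19033 = 0.42952

PNS ≈ 0.4295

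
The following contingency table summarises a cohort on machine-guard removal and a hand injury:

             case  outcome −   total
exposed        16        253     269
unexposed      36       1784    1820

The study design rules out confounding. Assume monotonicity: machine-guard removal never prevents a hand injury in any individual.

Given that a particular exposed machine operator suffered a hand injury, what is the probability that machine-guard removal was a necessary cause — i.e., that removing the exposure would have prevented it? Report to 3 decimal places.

PN ≈ 0.667

p₁ = P(outcome | exposed) = 16/269 = 0.05948
p₀ = P(outcome | unexposed) = 36/1820 = 0.01978
Under exogeneity and monotonicity, PN = (p₁ − p₀) / p₁.
PN = (0.05948 − 0.01978) / 0.05948 = 0.039699 / 0.05948 ≈ 0.6674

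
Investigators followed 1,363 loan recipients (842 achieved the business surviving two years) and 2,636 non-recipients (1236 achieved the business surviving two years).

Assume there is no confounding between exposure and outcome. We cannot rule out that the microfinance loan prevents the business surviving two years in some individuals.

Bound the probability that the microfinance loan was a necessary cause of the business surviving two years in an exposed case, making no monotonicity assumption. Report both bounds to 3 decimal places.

0.241 ≤ PN ≤ 0.860

p₁ = P(outcome | exposed) = 842/1363 = 0.61775
p₀ = P(outcome | unexposed) = 1236/2636 = 0.46889
Under exogeneity alone the bounds on PN are max{0,(p₁−p₀)/p₁} ≤ PN ≤ min{1,(1−p₀)/p₁}.
  lower = (p₁ − p₀)/p₁ = 0.14886 / 0.61775 ≈ 0.2410
  upper = min{1, (1 − p₀)/p₁} = 0.53111 / 0.61775 ≈ 0.8597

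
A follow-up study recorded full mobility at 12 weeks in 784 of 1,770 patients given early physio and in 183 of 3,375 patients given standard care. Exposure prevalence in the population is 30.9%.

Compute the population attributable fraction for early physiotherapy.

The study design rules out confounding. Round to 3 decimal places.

p₁ = P(outcome | exposed) = 784/1770 = 0.44294
p₀ = P(outcome | unexposed) = 183/3375 = 0.054222
Overall risk P(Y=1) = π·p₁ + (1−π)·p₀ = 0.309×0.44294 + 0.691×0.054222 = 0.17434.
Under exogeneity, PAF = [P(Y=1) − p₀] / P(Y=1).
PAF = (0.17434 − 0.054222) / 0.17434 ≈ 0.6890

PAF ≈ 0.689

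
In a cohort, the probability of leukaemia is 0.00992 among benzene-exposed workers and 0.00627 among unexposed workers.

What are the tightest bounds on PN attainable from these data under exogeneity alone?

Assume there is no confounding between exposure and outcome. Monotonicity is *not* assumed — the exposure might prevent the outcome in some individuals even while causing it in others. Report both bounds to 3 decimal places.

0.368 ≤ PN ≤ 1.000

Let p₁ = 0.00992, p₀ = 0.00627.
Under exogeneity alone the bounds on PN are max{0,(p₁−p₀)/p₁} ≤ PN ≤ min{1,(1−p₀)/p₁}.
  lower = (p₁ − p₀)/p₁ = 0.00365 / 0.00992 ≈ 0.3679
  upper = min{1, (1 − p₀)/p₁} = 0.99373 / 0.00992 ≈ 100.1744 → capped at 1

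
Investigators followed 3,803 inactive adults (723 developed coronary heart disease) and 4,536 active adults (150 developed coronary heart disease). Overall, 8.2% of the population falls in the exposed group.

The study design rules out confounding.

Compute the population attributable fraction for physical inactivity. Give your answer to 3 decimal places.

PAF ≈ 0.280

p₁ = P(outcome | exposed) = 723/3803 = 0.19011
p₀ = P(outcome | unexposed) = 150/4536 = 0.033069
Overall risk P(Y=1) = π·p₁ + (1−π)·p₀ = 0.082×0.19011 + 0.918×0.033069 = 0.045946.
Under exogeneity, PAF = [P(Y=1) − p₀] / P(Y=1).
PAF = (0.045946 − 0.033069) / 0.045946 ≈ 0.2803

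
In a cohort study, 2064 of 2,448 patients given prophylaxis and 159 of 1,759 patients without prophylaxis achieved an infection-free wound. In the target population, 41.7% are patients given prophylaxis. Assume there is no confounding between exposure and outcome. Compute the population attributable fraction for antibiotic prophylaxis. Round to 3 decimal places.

p₁ = P(outcome | exposed) = 2064/2448 = 0.84314
p₀ = P(outcome | unexposed) = 159/1759 = 0.090392
Overall risk P(Y=1) = π·p₁ + (1−π)·p₀ = 0.417×0.84314 + 0.583×0.090392 = 0.40429.
Under exogeneity, PAF = [P(Y=1) − p₀] / P(Y=1).
PAF = (0.40429 − 0.090392) / 0.40429 ≈ 0.7764

PAF ≈ 0.776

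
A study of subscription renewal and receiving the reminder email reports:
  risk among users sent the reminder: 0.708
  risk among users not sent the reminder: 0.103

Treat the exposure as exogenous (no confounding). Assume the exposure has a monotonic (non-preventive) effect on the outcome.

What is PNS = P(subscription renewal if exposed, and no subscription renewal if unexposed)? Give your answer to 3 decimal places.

Let p₁ = 0.708, p₀ = 0.103.
Under exogeneity and monotonicity, PNS = p₁ − p₀.
PNS = 0.708 − 0.103 = 0.605

PNS ≈ 0.605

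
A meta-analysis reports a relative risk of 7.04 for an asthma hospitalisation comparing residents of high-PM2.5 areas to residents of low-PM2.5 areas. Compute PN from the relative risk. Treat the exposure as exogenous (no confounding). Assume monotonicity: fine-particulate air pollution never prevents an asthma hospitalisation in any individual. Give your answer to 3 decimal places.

PN ≈ 0.858

Under exogeneity and monotonicity, PN = (RR − 1) / RR = 1 − 1/RR.
PN = (7.04 − 1) / 7.04 = 6.04 / 7.04 ≈ 0.8580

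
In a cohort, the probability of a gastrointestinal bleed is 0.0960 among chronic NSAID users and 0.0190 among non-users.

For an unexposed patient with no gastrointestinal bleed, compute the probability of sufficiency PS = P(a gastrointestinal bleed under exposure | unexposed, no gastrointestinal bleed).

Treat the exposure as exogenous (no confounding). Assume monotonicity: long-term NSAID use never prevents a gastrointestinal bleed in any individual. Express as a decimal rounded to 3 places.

PS ≈ 0.078

Let p₁ = 0.096, p₀ = 0.019.
Under exogeneity and monotonicity, PS = (p₁ − p₀) / (1 − p₀).
PS = (0.096 − 0.019) / (1 − 0.019) = 0.077 / 0.981 ≈ 0.0785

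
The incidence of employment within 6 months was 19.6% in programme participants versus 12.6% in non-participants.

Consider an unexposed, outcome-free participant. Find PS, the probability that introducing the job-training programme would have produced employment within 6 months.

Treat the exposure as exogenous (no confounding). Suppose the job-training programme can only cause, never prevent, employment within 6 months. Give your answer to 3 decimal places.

p₁ = 0.196, p₀ = 0.126.
Under exogeneity and monotonicity, PS = (p₁ − p₀) / (1 − p₀).
PS = (0.196 − 0.126) / (1 − 0.126) = 0.07 / 0.874 ≈ 0.0801

PS ≈ 0.080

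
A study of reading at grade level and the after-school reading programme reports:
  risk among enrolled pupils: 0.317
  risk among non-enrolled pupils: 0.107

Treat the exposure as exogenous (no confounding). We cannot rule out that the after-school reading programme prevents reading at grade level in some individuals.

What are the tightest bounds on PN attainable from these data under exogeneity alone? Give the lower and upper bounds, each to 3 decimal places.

Let p₁ = 0.317, p₀ = 0.107.
Under exogeneity alone the bounds on PN are max{0,(p₁−p₀)/p₁} ≤ PN ≤ min{1,(1−p₀)/p₁}.
  lower = (p₁ − p₀)/p₁ = 0.21 / 0.317 ≈ 0.6625
  upper = min{1, (1 − p₀)/p₁} = 0.893 / 0.317 ≈ 2.8170 → capped at 1

0.662 ≤ PN ≤ 1.000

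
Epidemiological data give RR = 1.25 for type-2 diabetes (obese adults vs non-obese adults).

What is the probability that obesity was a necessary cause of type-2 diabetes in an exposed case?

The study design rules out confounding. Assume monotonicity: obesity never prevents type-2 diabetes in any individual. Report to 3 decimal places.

Under exogeneity and monotonicity, PN = (RR − 1) / RR = 1 − 1/RR.
PN = (1.25 − 1) / 1.25 = 0.25 / 1.25 ≈ 0.2000

PN ≈ 0.200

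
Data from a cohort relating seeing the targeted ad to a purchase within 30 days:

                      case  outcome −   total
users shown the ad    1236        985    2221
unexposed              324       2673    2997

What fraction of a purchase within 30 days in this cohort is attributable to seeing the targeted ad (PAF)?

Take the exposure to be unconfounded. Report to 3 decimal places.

PAF ≈ 0.638

p₁ = P(outcome | exposed) = 1236/2221 = 0.55651
p₀ = P(outcome | unexposed) = 324/2997 = 0.10811
Exposure prevalence π = 2221/5218 = 0.42564; overall risk P(Y=1) = 0.29897.
Under exogeneity, PAF = [P(Y=1) − p₀]/P(Y=1).
PAF = (0.29897 − 0.10811) / 0.29897 ≈ 0.6384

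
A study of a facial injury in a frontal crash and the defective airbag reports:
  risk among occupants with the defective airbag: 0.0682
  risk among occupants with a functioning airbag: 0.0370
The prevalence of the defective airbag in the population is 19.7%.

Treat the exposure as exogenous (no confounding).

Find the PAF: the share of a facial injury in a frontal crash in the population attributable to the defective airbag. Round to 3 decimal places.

PAF ≈ 0.142

Let p₁ = 0.0682, p₀ = 0.037.
Overall risk P(Y=1) = π·p₁ + (1−π)·p₀ = 0.197×0.0682 + 0.803×0.037 = 0.043146.
Under exogeneity, PAF = [P(Y=1) − p₀] / P(Y=1).
PAF = (0.043146 − 0.037) / 0.043146 ≈ 0.1425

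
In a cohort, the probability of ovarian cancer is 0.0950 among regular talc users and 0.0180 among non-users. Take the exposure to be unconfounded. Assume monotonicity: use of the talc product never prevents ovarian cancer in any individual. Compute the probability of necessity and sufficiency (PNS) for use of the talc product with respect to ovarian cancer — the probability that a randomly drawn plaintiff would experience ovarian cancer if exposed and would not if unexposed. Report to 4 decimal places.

PNS ≈ 0.0770

Let p₁ = 0.095, p₀ = 0.018.
Under exogeneity and monotonicity, PNS = p₁ − p₀.
PNS = 0.095 − 0.018 = 0.077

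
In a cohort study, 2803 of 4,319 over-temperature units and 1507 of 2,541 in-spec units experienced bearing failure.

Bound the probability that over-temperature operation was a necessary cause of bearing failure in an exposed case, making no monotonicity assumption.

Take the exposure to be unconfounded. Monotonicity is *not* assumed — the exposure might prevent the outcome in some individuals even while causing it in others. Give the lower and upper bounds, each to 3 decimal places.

p₁ = P(outcome | exposed) = 2803/4319 = 0.64899
p₀ = P(outcome | unexposed) = 1507/2541 = 0.59307
Under exogeneity alone the bounds on PN are max{0,(p₁−p₀)/p₁} ≤ PN ≤ min{1,(1−p₀)/p₁}.
  lower = (p₁ − p₀)/p₁ = 0.055919 / 0.64899 ≈ 0.0862
  upper = min{1, (1 − p₀)/p₁} = 0.40693 / 0.64899 ≈ 0.6270

0.086 ≤ PN ≤ 0.627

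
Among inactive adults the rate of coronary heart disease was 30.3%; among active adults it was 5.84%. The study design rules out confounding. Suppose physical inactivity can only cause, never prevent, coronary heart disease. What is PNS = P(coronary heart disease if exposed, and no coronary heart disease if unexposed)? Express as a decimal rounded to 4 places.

p₁ = 0.303, p₀ = 0.0584.
Under exogeneity and monotonicity, PNS = p₁ − p₀.
PNS = 0.303 − 0.0584 = 0.2446

PNS ≈ 0.2446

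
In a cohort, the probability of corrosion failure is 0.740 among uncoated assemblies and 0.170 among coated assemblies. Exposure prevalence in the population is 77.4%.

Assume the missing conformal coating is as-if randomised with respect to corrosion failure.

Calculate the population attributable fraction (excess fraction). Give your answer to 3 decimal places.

Let p₁ = 0.74, p₀ = 0.17.
Overall risk P(Y=1) = π·p₁ + (1−π)·p₀ = 0.774×0.74 + 0.226×0.17 = 0.61118.
Under exogeneity, PAF = [P(Y=1) − p₀] / P(Y=1).
PAF = (0.61118 − 0.17) / 0.61118 ≈ 0.7218

PAF ≈ 0.722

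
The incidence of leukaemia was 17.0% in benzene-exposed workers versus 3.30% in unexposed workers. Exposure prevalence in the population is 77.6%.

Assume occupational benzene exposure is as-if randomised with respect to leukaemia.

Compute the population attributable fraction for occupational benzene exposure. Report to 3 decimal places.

PAF ≈ 0.763

p₁ = 0.17, p₀ = 0.033.
Overall risk P(Y=1) = π·p₁ + (1−π)·p₀ = 0.776×0.17 + 0.224×0.033 = 0.13931.
Under exogeneity, PAF = [P(Y=1) − p₀] / P(Y=1).
PAF = (0.13931 − 0.033) / 0.13931 ≈ 0.7631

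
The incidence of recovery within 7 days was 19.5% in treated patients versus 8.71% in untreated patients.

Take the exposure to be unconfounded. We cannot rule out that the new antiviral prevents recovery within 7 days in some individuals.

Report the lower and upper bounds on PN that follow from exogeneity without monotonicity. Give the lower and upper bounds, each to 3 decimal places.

0.553 ≤ PN ≤ 1.000

p₁ = 0.195, p₀ = 0.0871.
Under exogeneity alone the bounds on PN are max{0,(p₁−p₀)/p₁} ≤ PN ≤ min{1,(1−p₀)/p₁}.
  lower = (p₁ − p₀)/p₁ = 0.1079 / 0.195 ≈ 0.5533
  upper = min{1, (1 − p₀)/p₁} = 0.9129 / 0.195 ≈ 4.6815 → capped at 1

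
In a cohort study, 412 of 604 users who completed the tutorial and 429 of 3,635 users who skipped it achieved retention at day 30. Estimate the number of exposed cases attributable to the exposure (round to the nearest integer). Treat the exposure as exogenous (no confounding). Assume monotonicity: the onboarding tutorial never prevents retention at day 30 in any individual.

p₁ = P(outcome | exposed) = 412/604 = 0.68212
p₀ = P(outcome | unexposed) = 429/3635 = 0.11802
PN = (p₁ − p₀)/p₁ = (0.68212 − 0.11802) / 0.68212 ≈ 0.82698.
Attributable cases ≈ PN × (exposed cases) = 0.82698 × 412 ≈ 340.72.

about 341 cases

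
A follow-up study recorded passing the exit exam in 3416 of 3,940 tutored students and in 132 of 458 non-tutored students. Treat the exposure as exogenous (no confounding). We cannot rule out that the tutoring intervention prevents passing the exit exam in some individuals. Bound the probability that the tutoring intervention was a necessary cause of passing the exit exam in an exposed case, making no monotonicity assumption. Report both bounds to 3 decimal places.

p₁ = P(outcome | exposed) = 3416/3940 = 0.86701
p₀ = P(outcome | unexposed) = 132/458 = 0.28821
Under exogeneity alone the bounds on PN are max{0,(p₁−p₀)/p₁} ≤ PN ≤ min{1,(1−p₀)/p₁}.
  lower = (p₁ − p₀)/p₁ = 0.5788 / 0.86701 ≈ 0.6676
  upper = min{1, (1 − p₀)/p₁} = 0.71179 / 0.86701 ≈ 0.8210

0.668 ≤ PN ≤ 0.821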